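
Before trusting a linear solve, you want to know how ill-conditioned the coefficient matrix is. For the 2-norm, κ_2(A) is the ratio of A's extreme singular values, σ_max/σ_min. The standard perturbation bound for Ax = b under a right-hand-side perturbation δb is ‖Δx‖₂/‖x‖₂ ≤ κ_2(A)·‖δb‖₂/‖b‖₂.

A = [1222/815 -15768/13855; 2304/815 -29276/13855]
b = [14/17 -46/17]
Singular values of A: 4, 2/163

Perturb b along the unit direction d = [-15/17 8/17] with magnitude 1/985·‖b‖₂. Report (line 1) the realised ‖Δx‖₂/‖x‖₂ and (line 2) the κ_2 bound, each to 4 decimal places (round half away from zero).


from the listed singular values, σ₁ = 4, σ_n = 2/163
condition number: 4 ÷ (2/163) = 326.0000
perturbation bound = 326.0000·1/985 = 0.3310
solve Ax = b  →  x = [-98.2000 -130.1000]
2-norm of b is 2.8284; of x, 163.0008
with δb = [-0.0025 0.0014], A·Δx = δb → ‖Δx‖ = 0.2340
dividing the unrounded norms, ‖Δx‖/‖x‖ = 0.0014
realised/bound (from unrounded values) ≈ 0.0043

0.0014
0.3310


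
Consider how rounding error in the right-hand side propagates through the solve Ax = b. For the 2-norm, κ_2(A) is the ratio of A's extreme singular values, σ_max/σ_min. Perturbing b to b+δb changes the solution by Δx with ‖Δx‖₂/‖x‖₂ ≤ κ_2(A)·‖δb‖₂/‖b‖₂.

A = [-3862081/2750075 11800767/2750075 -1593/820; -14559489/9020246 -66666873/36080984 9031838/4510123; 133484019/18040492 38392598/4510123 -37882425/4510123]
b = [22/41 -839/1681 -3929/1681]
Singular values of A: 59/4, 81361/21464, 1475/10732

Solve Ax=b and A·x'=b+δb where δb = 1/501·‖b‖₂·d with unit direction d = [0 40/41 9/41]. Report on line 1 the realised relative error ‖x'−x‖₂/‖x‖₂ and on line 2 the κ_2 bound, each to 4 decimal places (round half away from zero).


largest singular value 59/4, smallest 1475/10732
κ_2(A) = (59/4) / (1475/10732) = 107.3200
κ_2(A)·‖δb‖/‖b‖ = 0.2142
solve Ax = b  →  x = [-2.8955 -3.4209 -5.7394]
2-norm of b is 2.4495; of x, 7.2820
Δx = A⁻¹·δb where δb = 1/501·2.4495·d; ‖Δx‖ = 0.0356
relative error = 0.0049
tightness: 0.0049 against a bound of 0.2142 (unrounded ratio ≈ 0.0228)

0.0049
0.2142


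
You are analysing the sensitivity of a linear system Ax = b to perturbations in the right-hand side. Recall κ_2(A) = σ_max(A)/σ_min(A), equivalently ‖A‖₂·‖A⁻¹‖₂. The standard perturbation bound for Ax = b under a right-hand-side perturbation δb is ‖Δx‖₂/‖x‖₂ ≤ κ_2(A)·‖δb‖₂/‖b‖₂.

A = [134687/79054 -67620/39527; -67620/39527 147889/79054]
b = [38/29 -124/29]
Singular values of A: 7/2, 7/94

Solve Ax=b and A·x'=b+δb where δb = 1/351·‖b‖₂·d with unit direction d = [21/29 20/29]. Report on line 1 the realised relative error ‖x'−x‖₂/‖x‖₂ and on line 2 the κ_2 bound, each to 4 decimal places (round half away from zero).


0.0064
0.1339

σ_max = 7/2, σ_min = 7/94
κ = σ_max/σ_min = (7/2)/(7/94) = 47.0000
worst-case relative error ≤ 47.0000 × 1/351 = 0.1339
solve Ax = b  →  x = [-18.6601 -19.3498]
‖b‖₂ = 4.4721 and ‖x‖₂ = 26.8814
Δx = A⁻¹·δb where δb = 1/351·4.4721·d; ‖Δx‖ = 0.1711
dividing the unrounded norms, ‖Δx‖/‖x‖ = 0.0064
tightness: 0.0064 against a bound of 0.1339 (unrounded ratio ≈ 0.0475)


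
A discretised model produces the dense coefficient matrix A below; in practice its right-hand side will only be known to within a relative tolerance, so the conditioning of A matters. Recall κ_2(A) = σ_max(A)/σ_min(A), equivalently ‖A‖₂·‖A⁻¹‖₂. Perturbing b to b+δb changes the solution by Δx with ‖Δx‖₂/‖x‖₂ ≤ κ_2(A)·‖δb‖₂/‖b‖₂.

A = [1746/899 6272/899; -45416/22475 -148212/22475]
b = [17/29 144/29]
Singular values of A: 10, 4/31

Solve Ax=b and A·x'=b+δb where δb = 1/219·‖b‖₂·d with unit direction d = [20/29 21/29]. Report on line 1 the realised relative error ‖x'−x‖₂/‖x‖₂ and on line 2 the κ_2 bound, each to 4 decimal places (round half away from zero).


σ_max = 10, σ_min = 4/31
condition number: 10 ÷ (4/31) = 77.5000
worst-case relative error ≤ 77.5000 × 1/219 = 0.3539
solve Ax = b  →  x = [-29.8440 8.3920]
‖b‖ = 5.0000, ‖x‖ = 31.0015
Δx = A⁻¹·δb where δb = 1/219·5.0000·d; ‖Δx‖ = 0.1769
dividing the unrounded norms, ‖Δx‖/‖x‖ = 0.0057
realised/bound (from unrounded values) ≈ 0.0161

0.0057
0.3539


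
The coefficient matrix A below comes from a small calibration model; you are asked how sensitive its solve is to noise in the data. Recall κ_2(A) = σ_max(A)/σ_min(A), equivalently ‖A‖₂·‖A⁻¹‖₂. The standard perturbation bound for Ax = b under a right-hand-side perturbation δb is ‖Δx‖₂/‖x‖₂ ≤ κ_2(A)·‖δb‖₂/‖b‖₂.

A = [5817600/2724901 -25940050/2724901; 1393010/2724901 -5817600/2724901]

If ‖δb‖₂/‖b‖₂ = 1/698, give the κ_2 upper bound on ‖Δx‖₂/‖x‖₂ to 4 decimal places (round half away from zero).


form AᵀA = [21287892100/4417064521 -94594176000/4417064521; -94594176000/4417064521 420422762500/4417064521] with trace 262766600/2627641 and determinant 250000/2627641
solving λ² − 262766600/2627641·λ + 250000/2627641 = 0 gives λ = 100, 2500/2627641
σ_max=√100=10, σ_min=√(2500/2627641)=(50/1621) → κ = 324.2000
worst-case relative error ≤ 324.2000 × 1/698 = 0.4645

0.4645


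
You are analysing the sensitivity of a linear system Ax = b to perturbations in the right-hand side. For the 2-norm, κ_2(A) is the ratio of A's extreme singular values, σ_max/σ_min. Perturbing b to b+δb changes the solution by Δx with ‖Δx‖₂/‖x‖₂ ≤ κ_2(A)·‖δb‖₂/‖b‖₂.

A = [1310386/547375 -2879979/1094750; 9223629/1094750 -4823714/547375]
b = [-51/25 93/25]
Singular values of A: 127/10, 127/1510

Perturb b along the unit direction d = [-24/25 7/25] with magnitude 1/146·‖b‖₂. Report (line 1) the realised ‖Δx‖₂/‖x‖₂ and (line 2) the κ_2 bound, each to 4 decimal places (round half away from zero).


from the listed singular values, σ₁ = 127/10, σ_n = 127/1510
condition number: (127/10) ÷ (127/1510) = 151.0000
bound on ‖Δx‖/‖x‖: κ·ε = 151.0000·1/146 = 1.0342
solve Ax = b  →  x = [25.9924 24.4285]
‖b‖₂ = 4.2426 and ‖x‖₂ = 35.6701
with δb = [-0.0279 0.0081], A·Δx = δb → ‖Δx‖ = 0.3455
realised ‖Δx‖/‖x‖ = 0.0097
so the bound overstates the realised error by a factor of ≈ 106.7755 (computed from the unrounded values)

0.0097
1.0342


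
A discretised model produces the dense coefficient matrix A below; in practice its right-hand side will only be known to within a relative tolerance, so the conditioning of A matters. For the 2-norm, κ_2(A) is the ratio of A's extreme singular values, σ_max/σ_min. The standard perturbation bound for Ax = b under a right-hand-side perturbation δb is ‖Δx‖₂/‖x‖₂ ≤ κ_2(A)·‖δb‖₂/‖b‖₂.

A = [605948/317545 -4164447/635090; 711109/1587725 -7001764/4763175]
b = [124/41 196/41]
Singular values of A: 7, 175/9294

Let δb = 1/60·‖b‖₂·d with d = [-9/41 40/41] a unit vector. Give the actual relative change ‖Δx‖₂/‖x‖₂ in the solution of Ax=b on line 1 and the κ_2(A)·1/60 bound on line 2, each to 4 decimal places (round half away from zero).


0.0236
6.1960

largest singular value 7, smallest 175/9294
κ = σ_max/σ_min = 7/(175/9294) = 371.7600
worst-case relative error ≤ 371.7600 × 1/60 = 6.1960
solve Ax = b  →  x = [204.0969 58.9330]
‖b‖ = 5.6569, ‖x‖ = 212.4351
re-solving with b+δb shifts x by Δx of norm 5.0071
relative error = 0.0236
realised/bound (from unrounded values) ≈ 0.0038


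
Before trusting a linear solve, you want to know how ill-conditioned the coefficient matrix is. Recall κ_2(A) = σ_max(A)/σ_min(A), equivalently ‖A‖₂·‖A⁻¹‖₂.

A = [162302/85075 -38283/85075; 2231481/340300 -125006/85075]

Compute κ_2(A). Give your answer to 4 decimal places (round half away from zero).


332.0000

form AᵀA = [8641565569/185286544 -243041715/23160818; -243041715/23160818 27347341/11580409] with trace 5401025/110224 and determinant 2401/110224
char-poly roots: 49 and 49/110224
κ = σ_max/σ_min = 7/(7/332) = 332.0000


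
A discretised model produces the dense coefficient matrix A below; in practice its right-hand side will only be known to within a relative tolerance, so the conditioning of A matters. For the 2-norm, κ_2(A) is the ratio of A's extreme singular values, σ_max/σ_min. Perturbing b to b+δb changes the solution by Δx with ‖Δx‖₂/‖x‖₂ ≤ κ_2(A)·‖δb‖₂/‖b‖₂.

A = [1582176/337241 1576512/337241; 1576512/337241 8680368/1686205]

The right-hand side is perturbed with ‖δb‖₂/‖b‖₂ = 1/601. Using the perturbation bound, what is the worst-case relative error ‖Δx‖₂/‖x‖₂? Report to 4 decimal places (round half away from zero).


AᵀA = [5931832320/135233641 31101428736/676168205; 31101428736/676168205 163476267264/3380841025]; tr = 370715904/4020025, det = 21233664/4020025
eigenvalues of AᵀA: λ = (tr ± √(tr²−4·det))/2 = 2304/25, 9216/160801
so κ_2 = √((2304/25) / (9216/160801)) = 40.1000
κ_2(A)·‖δb‖/‖b‖ = 0.0667

0.0667


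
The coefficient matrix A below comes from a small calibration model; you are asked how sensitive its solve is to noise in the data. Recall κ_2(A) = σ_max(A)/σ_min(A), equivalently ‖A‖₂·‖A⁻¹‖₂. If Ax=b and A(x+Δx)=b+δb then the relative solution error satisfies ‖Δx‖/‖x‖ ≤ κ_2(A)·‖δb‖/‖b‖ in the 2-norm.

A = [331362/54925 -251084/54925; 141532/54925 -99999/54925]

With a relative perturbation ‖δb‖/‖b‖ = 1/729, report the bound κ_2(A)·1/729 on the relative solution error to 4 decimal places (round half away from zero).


0.1159

AᵀA = [768237172/17850625 -576051804/17850625; -576051804/17850625 432206953/17850625]; tr = 9603553/142805, det = 11303044/17850625
λ_max, λ_min = (9603553/142805 ± √2304414450636489/509831700625)/2 = 1681/25, 6724/714025
so κ_2 = √((1681/25) / (6724/714025)) = 84.5000
worst-case relative error ≤ 84.5000 × 1/729 = 0.1159


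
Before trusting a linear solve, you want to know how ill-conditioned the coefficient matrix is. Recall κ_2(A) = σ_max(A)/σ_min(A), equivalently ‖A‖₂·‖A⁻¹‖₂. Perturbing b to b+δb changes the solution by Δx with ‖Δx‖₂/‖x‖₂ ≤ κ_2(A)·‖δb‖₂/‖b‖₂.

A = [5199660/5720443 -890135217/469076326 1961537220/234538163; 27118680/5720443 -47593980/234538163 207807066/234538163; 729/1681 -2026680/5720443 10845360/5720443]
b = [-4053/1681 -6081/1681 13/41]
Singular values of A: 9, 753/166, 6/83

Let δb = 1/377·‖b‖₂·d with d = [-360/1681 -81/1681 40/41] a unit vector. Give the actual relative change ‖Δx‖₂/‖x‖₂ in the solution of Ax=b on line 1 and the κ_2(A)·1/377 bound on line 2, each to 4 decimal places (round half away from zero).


from the listed singular values, σ₁ = 9, σ_n = 6/83
κ_2(A) = 9 / (6/83) = 124.5000
perturbation bound = 124.5000·1/377 = 0.3302
solve Ax = b  →  x = [-0.7184 13.5355 2.8609]
‖b‖ = 4.3589, ‖x‖ = 13.8531
δb = ε·‖b‖·d = [-0.0025 -0.0006 0.0113]; solving A·Δx = δb gives ‖Δx‖ = 0.1599
realised ‖Δx‖/‖x‖ = 0.0115
realised/bound (from unrounded values) ≈ 0.0350

0.0115
0.3302


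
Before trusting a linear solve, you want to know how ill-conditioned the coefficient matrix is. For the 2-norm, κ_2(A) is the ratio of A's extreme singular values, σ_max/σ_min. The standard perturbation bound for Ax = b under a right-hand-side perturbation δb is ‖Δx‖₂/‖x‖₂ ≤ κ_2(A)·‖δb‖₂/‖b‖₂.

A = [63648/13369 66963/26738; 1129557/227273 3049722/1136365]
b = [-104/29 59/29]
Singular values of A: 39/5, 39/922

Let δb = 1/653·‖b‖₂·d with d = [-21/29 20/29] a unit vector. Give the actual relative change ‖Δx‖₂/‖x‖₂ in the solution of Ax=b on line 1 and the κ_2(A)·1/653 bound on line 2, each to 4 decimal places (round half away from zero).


0.0016
0.2824

from the listed singular values, σ₁ = 39/5, σ_n = 39/922
κ_2(A) = (39/5) / (39/922) = 184.4000
worst-case relative error ≤ 184.4000 × 1/653 = 0.2824
solve Ax = b  →  x = [-44.6139 83.3786]
‖b‖₂ = 4.1231 and ‖x‖₂ = 94.5642
Δx = A⁻¹·δb where δb = 1/653·4.1231·d; ‖Δx‖ = 0.1493
dividing the unrounded norms, ‖Δx‖/‖x‖ = 0.0016
realised/bound (from unrounded values) ≈ 0.0056


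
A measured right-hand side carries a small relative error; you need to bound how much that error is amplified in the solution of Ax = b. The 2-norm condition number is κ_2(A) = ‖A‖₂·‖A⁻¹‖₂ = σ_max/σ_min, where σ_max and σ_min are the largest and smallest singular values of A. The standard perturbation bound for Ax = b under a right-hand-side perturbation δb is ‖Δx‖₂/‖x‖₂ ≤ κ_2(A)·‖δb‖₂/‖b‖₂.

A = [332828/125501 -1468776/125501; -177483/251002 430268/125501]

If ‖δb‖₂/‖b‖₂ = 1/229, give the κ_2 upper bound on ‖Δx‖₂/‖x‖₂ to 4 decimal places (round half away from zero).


0.8354

AᵀA = [474598125625/63002004004 -527032406250/15750501001; -527032406250/15750501001 2342433490000/15750501001]; tr = 5856235625/37478884, det = 6250000/9369721
solving λ² − 5856235625/37478884·λ + 6250000/9369721 = 0 gives λ = 625/4, 40000/9369721
σ_max=√(625/4)=(25/2), σ_min=√(40000/9369721)=(200/3061) → κ = 191.3125
perturbation bound = 191.3125·1/229 = 0.8354


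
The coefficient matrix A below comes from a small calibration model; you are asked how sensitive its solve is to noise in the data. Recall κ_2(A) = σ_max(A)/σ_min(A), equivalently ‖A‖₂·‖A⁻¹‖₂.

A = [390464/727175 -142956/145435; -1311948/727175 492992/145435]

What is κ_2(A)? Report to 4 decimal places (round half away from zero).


342.2000

M = AᵀA = [2997871504/846053569 -5620792320/846053569; -5620792320/846053569 10539101200/846053569]. tr(M)=46840736/2927521, det(M)=6400/2927521
eigenvalues of AᵀA: λ = (tr ± √(tr²−4·det))/2 = 16, 400/2927521
κ_2(A) = √(λ_max/λ_min) = √(16 / (400/2927521)) = 342.2000


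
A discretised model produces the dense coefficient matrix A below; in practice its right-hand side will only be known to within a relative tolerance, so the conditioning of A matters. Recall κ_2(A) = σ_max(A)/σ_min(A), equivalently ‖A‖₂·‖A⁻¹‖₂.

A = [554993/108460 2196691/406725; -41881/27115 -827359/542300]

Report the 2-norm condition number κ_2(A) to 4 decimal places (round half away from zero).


AᵀA = [13443260825/470542864 2646199990/88226787; 2646199990/88226787 133388684521/4234885776]; tr = 151235453/2517768, det = 23088025/80568576
λ_max, λ_min = (151235453/2517768 ± √1429055997362449/396197231364)/2 = 961/16, 24025/5035536
κ = σ_max/σ_min = (31/4)/(155/2244) = 112.2000

112.2000


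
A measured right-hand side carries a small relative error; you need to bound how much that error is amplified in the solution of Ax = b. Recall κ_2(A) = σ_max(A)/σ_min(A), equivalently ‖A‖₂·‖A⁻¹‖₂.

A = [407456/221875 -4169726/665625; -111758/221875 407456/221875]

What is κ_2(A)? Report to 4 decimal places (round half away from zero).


213.0000

AᵀA = [285616388/78765625 -2936942848/236296875; -2936942848/236296875 30209277508/708890625]; tr = 10489544/226845, det = 1336336/28355625
eigenvalues of AᵀA: λ = (tr ± √(tr²−4·det))/2 = 1156/25, 1156/1134225
κ_2(A) = √(λ_max/λ_min) = √((1156/25) / (1156/1134225)) = 213.0000


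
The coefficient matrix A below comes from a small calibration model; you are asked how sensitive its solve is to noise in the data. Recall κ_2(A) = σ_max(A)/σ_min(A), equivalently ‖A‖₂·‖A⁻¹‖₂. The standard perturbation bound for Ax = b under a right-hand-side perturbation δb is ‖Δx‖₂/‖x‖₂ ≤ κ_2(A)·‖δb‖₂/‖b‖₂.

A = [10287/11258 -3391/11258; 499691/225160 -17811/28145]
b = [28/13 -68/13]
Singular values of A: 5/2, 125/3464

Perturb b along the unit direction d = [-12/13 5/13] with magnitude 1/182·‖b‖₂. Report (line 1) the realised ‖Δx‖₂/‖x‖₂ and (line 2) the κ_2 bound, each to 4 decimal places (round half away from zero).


0.0078
0.3807

σ_max = 5/2, σ_min = 125/3464
κ = σ_max/σ_min = (5/2)/(125/3464) = 69.2800
perturbation bound = 69.2800·1/182 = 0.3807
solve Ax = b  →  x = [-32.5734 -105.9661]
‖b‖₂ = 5.6569 and ‖x‖₂ = 110.8595
Δx = A⁻¹·δb where δb = 1/182·5.6569·d; ‖Δx‖ = 0.8613
dividing the unrounded norms, ‖Δx‖/‖x‖ = 0.0078
realised/bound (from unrounded values) ≈ 0.0204


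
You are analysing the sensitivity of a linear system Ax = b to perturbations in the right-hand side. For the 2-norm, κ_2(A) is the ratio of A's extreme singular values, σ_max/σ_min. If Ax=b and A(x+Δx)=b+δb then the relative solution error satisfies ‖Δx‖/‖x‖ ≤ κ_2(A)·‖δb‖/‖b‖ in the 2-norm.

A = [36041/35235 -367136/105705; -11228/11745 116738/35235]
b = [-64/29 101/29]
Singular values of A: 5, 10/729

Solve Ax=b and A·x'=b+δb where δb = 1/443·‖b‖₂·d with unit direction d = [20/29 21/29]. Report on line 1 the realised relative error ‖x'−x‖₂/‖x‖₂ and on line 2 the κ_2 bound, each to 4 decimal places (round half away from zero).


largest singular value 5, smallest 10/729
condition number: 5 ÷ (10/729) = 364.5000
perturbation bound = 364.5000·1/443 = 0.8228
solve Ax = b  →  x = [69.7600 21.1800]
2-norm of b is 4.1231; of x, 72.9044
with δb = [0.0064 0.0067], A·Δx = δb → ‖Δx‖ = 0.6785
dividing the unrounded norms, ‖Δx‖/‖x‖ = 0.0093
realised/bound (from unrounded values) ≈ 0.0113

0.0093
0.8228


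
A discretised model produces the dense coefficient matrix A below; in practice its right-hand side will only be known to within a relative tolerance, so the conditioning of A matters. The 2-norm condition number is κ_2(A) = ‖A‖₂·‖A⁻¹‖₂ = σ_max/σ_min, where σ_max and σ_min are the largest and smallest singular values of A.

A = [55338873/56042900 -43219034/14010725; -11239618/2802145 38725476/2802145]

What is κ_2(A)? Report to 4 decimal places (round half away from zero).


170.8625

M = AᵀA = [31882210576609/1868415610000 -13657837104261/233551951250; -13657837104261/233551951250 23414305285876/116775975625]. tr(M)=650417752241/2989464976, det(M)=302934025/186841561
λ_max, λ_min = (650417752241/2989464976 ± √422985293348137183184481/8936900842730680576)/2 = 3481/16, 1392400/186841561
σ_max=√(3481/16)=(59/4), σ_min=√(1392400/186841561)=(1180/13669) → κ = 170.8625


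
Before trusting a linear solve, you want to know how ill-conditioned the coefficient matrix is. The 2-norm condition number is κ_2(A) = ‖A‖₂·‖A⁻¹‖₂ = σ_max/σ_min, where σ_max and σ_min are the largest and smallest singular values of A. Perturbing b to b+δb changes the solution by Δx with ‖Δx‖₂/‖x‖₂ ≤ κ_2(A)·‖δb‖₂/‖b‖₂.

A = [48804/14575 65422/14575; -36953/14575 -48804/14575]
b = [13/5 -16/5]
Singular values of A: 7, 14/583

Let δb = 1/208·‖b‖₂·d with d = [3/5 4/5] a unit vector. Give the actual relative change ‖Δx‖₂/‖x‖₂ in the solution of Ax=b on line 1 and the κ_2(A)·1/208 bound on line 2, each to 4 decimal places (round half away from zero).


largest singular value 7, smallest 14/583
κ = σ_max/σ_min = 7/(14/583) = 291.5000
perturbation bound = 291.5000·1/208 = 1.4014
solve Ax = b  →  x = [33.6571 -24.5286]
‖b‖₂ = 4.1231 and ‖x‖₂ = 41.6468
with δb = [0.0119 0.0159], A·Δx = δb → ‖Δx‖ = 0.8255
realised ‖Δx‖/‖x‖ = 0.0198
realised/bound (from unrounded values) ≈ 0.0141

0.0198
1.4014


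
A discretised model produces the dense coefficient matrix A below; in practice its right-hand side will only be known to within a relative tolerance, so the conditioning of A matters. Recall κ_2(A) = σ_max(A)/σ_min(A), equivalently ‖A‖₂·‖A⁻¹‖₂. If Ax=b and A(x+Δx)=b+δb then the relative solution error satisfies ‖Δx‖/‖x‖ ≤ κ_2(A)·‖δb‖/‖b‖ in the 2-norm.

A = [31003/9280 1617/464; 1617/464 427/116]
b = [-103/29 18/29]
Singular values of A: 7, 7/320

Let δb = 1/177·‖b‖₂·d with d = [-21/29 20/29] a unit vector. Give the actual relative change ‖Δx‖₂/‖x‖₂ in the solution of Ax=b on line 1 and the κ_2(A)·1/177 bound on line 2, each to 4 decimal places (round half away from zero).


0.0068
1.8079

σ_max = 7, σ_min = 7/320
κ_2(A) = 7 / (7/320) = 320.0000
perturbation bound = 320.0000·1/177 = 1.8079
solve Ax = b  →  x = [-99.5074 94.3744]
2-norm of b is 3.6056; of x, 137.1432
Δx = A⁻¹·δb where δb = 1/177·3.6056·d; ‖Δx‖ = 0.9312
realised ‖Δx‖/‖x‖ = 0.0068
realised/bound (from unrounded values) ≈ 0.0038


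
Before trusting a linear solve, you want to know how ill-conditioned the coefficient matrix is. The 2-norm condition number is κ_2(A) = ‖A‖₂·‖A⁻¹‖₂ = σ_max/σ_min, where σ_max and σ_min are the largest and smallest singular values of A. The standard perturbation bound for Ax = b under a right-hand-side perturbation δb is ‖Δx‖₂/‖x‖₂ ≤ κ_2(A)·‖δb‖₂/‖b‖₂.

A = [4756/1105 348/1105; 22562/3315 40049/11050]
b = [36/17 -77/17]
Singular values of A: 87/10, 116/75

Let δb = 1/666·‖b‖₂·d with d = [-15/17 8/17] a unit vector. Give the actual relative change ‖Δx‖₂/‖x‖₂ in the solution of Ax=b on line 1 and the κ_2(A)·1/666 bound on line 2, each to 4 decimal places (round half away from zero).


0.0019
0.0084

σ_max = 87/10, σ_min = 116/75
κ_2(A) = (87/10) / (116/75) = 5.6250
κ_2(A)·‖δb‖/‖b‖ = 0.0084
solve Ax = b  →  x = [0.6764 -2.5199]
‖b‖₂ = 5.0000 and ‖x‖₂ = 2.6091
with δb = [-0.0066 0.0035], A·Δx = δb → ‖Δx‖ = 0.0049
relative error = 0.0019
so the bound overstates the realised error by a factor of ≈ 4.5398 (computed from the unrounded values)


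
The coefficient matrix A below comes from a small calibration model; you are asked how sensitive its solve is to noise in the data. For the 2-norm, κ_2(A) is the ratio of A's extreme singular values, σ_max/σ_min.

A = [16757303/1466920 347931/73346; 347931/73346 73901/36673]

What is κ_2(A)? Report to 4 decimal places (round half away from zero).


347.2000

M = AᵀA = [1948104119161/12732865600 40585107357/636643280; 40585107357/636643280 845570485/31832164]. tr(M)=13528593569/75342400, det(M)=20151121/75342400
λ_max, λ_min = (13528593569/75342400 ± √183016771019912836161/5676477237760000)/2 = 4489/25, 4489/3013696
so κ_2 = √((4489/25) / (4489/3013696)) = 347.2000


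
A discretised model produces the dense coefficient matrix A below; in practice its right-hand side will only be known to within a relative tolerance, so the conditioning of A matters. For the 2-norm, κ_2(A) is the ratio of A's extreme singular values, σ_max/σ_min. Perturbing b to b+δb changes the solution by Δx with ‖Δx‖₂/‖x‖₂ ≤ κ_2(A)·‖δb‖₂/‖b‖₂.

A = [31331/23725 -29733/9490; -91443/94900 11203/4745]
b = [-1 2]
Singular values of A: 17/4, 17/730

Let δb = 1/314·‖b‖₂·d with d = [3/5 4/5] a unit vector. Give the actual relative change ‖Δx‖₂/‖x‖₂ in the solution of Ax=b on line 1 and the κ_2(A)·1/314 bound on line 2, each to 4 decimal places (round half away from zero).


largest singular value 17/4, smallest 17/730
κ = σ_max/σ_min = (17/4)/(17/730) = 182.5000
bound on ‖Δx‖/‖x‖: κ·ε = 182.5000·1/314 = 0.5812
solve Ax = b  →  x = [39.4570 16.9502]
‖b‖ = 2.2361, ‖x‖ = 42.9438
Δx = A⁻¹·δb where δb = 1/314·2.2361·d; ‖Δx‖ = 0.3058
realised ‖Δx‖/‖x‖ = 0.0071
realised/bound (from unrounded values) ≈ 0.0123

0.0071
0.5812


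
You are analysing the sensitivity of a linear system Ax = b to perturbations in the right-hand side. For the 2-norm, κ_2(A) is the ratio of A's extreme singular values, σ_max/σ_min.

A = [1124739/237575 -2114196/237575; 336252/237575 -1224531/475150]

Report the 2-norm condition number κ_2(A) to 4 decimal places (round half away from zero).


279.5000

AᵀA = [129703833/5312177 -243180630/5312177; -243180630/5312177 1823884713/21248708]; tr = 137805885/1249924, det = 194481/1249924
λ_max, λ_min = (137805885/1249924 ± √18989489594755449/1562310005776)/2 = 441/4, 441/312481
κ_2(A) = √(λ_max/λ_min) = √((441/4) / (441/312481)) = 279.5000


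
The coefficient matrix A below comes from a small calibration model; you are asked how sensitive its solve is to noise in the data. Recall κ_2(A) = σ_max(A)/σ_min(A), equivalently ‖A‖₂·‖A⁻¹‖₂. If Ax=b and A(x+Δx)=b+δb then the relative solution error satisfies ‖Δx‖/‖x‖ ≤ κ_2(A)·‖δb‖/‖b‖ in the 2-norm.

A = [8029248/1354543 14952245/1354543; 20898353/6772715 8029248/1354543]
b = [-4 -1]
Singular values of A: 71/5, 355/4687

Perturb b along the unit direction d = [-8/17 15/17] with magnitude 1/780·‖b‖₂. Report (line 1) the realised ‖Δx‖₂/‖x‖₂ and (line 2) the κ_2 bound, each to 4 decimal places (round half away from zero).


largest singular value 71/5, smallest 355/4687
κ = σ_max/σ_min = (71/5)/(355/4687) = 187.4800
κ_2(A)·‖δb‖/‖b‖ = 0.2404
solve Ax = b  →  x = [-11.7821 5.9645]
‖b‖ = 4.1231, ‖x‖ = 13.2058
re-solving with b+δb shifts x by Δx of norm 0.0698
realised ‖Δx‖/‖x‖ = 0.0053
so the bound overstates the realised error by a factor of ≈ 45.4809 (computed from the unrounded values)

0.0053
0.2404


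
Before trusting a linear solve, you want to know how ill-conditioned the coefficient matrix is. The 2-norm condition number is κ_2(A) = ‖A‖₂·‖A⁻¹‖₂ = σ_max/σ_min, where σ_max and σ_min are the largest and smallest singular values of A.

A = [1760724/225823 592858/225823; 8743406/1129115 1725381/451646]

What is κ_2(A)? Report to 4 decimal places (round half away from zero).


M = AᵀA = [14081301892/116610325 1167305391/23322065; 1167305391/23322065 400883749/18657652]. tr(M)=5103638561/35880100, det(M)=802135684/8970025
char-poly roots: 14161/100 and 226576/358801
κ = σ_max/σ_min = (119/10)/(476/599) = 14.9750

14.9750


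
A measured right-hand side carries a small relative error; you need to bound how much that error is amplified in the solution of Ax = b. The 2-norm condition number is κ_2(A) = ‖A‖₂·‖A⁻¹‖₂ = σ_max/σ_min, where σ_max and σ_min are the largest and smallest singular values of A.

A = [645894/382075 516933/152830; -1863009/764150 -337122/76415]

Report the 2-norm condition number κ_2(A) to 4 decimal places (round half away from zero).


AᵀA = [205580750841/23357008900 19238904864/1167850445; 19238904864/1167850445 28872987921/934280356]; tr = 1604507697/40410050, det = 8037225/12931216
eigenvalues of AᵀA: λ = (tr ± √(tr²−4·det))/2 = 3969/100, 50625/3232804
κ_2(A) = √(λ_max/λ_min) = √((3969/100) / (50625/3232804)) = 50.3440

50.3440


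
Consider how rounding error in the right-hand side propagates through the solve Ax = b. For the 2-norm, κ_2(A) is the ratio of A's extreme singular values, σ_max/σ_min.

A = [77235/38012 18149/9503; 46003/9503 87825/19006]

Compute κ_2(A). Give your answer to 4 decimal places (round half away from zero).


AᵀA = [235654801/8549776 56107485/2137444; 56107485/2137444 53436541/2137444]; tr = 449400965/8549776, det = 707281/34199104
solving λ² − 449400965/8549776·λ + 707281/34199104 = 0 gives λ = 841/16, 841/2137444
so κ_2 = √((841/16) / (841/2137444)) = 365.5000

365.5000


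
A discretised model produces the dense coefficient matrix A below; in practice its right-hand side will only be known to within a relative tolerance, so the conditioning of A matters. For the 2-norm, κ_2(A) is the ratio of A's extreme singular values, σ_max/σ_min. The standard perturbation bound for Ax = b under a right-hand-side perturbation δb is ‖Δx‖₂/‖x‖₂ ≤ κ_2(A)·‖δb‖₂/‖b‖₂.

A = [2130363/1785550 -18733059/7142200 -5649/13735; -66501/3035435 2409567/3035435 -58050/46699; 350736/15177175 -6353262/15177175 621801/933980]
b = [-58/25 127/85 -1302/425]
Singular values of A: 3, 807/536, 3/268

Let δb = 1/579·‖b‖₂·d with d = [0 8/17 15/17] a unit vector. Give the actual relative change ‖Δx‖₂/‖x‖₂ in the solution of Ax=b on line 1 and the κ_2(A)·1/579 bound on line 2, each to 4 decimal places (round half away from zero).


largest singular value 3, smallest 3/268
κ = σ_max/σ_min = 3/(3/268) = 268.0000
worst-case relative error ≤ 268.0000 × 1/579 = 0.4629
solve Ax = b  →  x = [-161.0160 -66.0067 -40.5155]
2-norm of b is 4.1231; of x, 178.6744
re-solving with b+δb shifts x by Δx of norm 0.6361
dividing the unrounded norms, ‖Δx‖/‖x‖ = 0.0036
so the bound overstates the realised error by a factor of ≈ 130.0047 (computed from the unrounded values)

0.0036
0.4629


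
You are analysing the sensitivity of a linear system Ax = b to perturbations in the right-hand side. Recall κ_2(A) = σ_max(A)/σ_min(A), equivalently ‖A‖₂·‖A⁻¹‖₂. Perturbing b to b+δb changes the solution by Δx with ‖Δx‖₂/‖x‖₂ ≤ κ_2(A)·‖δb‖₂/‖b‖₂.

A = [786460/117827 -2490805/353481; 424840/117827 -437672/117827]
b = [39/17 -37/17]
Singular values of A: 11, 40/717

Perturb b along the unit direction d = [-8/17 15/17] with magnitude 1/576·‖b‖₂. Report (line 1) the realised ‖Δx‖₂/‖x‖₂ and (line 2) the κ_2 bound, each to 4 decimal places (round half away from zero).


0.0018
0.3423

from the listed singular values, σ₁ = 11, σ_n = 40/717
κ_2(A) = 11 / (40/717) = 197.1750
bound on ‖Δx‖/‖x‖: κ·ε = 197.1750·1/576 = 0.3423
solve Ax = b  →  x = [-38.8778 -37.1520]
‖b‖₂ = 3.1623 and ‖x‖₂ = 53.7751
Δx = A⁻¹·δb where δb = 1/576·3.1623·d; ‖Δx‖ = 0.0984
realised ‖Δx‖/‖x‖ = 0.0018
realised/bound (from unrounded values) ≈ 0.0053


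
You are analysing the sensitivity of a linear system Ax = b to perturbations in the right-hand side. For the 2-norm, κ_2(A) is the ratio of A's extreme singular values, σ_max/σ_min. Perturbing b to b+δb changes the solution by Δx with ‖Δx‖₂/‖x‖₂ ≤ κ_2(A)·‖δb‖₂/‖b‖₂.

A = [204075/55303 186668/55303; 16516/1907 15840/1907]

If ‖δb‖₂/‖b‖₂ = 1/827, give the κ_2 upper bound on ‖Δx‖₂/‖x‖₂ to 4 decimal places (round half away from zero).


0.1441

AᵀA = [271053118921/3058421809 258111175140/3058421809; 258111175140/3058421809 245856551824/3058421809]; tr = 614636945/3636649, det = 7311616/3636649
λ_max, λ_min = (614636945/3636649 ± √377672215034873889/13225215949201)/2 = 169, 43264/3636649
κ = σ_max/σ_min = 13/(208/1907) = 119.1875
worst-case relative error ≤ 119.1875 × 1/827 = 0.1441


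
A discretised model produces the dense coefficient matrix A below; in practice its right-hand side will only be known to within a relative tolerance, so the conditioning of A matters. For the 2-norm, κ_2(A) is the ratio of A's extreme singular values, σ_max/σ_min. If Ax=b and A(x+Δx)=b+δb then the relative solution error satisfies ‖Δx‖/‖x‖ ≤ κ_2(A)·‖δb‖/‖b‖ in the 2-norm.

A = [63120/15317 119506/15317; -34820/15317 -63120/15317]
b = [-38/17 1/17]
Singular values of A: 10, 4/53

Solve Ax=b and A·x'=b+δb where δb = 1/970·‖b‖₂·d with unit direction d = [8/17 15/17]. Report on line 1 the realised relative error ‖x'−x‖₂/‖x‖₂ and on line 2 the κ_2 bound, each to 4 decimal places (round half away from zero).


from the listed singular values, σ₁ = 10, σ_n = 4/53
κ_2(A) = 10 / (4/53) = 132.5000
bound on ‖Δx‖/‖x‖: κ·ε = 132.5000·1/970 = 0.1366
solve Ax = b  →  x = [11.5971 -6.4118]
‖b‖₂ = 2.2361 and ‖x‖₂ = 13.2515
δb = ε·‖b‖·d = [0.0011 0.0020]; solving A·Δx = δb gives ‖Δx‖ = 0.0305
dividing the unrounded norms, ‖Δx‖/‖x‖ = 0.0023
realised/bound (from unrounded values) ≈ 0.0169

0.0023
0.1366


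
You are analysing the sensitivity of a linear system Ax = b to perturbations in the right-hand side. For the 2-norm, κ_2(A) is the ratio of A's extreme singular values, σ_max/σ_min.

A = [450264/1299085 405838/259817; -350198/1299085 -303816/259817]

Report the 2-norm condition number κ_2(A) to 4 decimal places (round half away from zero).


253.4800

M = AᵀA = [13015052356/67504873489 57825999360/67504873489; 57825999360/67504873489 257008644100/67504873489]. tr(M)=160632776/40157569, det(M)=10000/40157569
solving λ² − 160632776/40157569·λ + 10000/40157569 = 0 gives λ = 4, 2500/40157569
σ_max=√4=2, σ_min=√(2500/40157569)=(50/6337) → κ = 253.4800


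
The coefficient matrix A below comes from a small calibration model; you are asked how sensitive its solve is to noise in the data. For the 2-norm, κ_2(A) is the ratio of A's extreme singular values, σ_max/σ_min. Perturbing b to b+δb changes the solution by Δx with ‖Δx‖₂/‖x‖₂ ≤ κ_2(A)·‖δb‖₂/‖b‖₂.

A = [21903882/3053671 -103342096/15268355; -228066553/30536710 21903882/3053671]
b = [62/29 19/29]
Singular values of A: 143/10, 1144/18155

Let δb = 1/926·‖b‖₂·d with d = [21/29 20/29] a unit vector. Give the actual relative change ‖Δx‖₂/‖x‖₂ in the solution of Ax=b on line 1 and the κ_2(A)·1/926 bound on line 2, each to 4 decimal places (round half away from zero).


from the listed singular values, σ₁ = 143/10, σ_n = 1144/18155
condition number: (143/10) ÷ (1144/18155) = 226.9375
worst-case relative error ≤ 226.9375 × 1/926 = 0.2451
solve Ax = b  →  x = [21.9400 22.9356]
‖b‖ = 2.2361, ‖x‖ = 31.7396
δb = ε·‖b‖·d = [0.0017 0.0017]; solving A·Δx = δb gives ‖Δx‖ = 0.0383
relative error = 0.0012
tightness: 0.0012 against a bound of 0.2451 (unrounded ratio ≈ 0.0049)

0.0012
0.2451


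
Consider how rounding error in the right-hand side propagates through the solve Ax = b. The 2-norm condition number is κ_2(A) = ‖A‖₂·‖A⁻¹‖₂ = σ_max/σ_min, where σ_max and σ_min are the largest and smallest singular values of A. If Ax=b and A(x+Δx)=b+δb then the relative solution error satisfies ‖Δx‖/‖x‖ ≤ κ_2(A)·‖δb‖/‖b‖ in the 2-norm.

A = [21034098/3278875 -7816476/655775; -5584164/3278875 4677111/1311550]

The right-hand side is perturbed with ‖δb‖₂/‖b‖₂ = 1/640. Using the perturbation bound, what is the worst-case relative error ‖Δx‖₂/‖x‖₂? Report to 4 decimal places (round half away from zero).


form AᵀA = [757785866004/17201634025 -283954239414/3440326805; -283954239414/3440326805 426023288865/2752261444] with trace 47341611369/238084900 and determinant 395254161/59521225
eigenvalues of AᵀA: λ = (tr ± √(tr²−4·det))/2 = 19881/100, 79524/2380849
so κ_2 = √((19881/100) / (79524/2380849)) = 77.1500
κ_2(A)·‖δb‖/‖b‖ = 0.1205

0.1205


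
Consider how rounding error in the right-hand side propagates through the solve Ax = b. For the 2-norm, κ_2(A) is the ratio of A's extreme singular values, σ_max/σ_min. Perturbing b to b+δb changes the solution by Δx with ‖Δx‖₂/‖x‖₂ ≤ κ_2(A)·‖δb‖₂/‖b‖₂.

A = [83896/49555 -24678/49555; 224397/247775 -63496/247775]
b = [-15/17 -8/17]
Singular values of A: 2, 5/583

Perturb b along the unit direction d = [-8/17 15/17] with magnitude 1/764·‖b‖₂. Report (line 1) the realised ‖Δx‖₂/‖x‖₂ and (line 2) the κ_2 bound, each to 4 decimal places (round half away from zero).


0.3052
0.3052

σ_max = 2, σ_min = 5/583
κ = σ_max/σ_min = 2/(5/583) = 233.2000
perturbation bound = 233.2000·1/764 = 0.3052
solve Ax = b  →  x = [-0.4800 0.1400]
‖b‖ = 1.0000, ‖x‖ = 0.5000
re-solving with b+δb shifts x by Δx of norm 0.1526
realised ‖Δx‖/‖x‖ = 0.3052
tightness: 0.3052 against a bound of 0.3052; the bound is attained (ratio 1)


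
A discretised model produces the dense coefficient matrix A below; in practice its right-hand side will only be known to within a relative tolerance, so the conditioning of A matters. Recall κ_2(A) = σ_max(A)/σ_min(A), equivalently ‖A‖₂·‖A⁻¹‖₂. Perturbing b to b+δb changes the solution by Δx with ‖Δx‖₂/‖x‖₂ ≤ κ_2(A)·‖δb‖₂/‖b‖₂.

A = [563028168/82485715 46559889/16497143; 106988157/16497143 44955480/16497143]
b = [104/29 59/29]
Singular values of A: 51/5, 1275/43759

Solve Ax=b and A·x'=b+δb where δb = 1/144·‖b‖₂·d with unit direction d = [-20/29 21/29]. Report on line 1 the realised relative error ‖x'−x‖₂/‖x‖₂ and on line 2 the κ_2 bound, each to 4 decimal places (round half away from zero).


0.0286
2.4311

largest singular value 51/5, smallest 1275/43759
κ_2(A) = (51/5) / (1275/43759) = 350.0720
worst-case relative error ≤ 350.0720 × 1/144 = 2.4311
solve Ax = b  →  x = [13.5623 -31.5299]
‖b‖₂ = 4.1231 and ‖x‖₂ = 34.3230
Δx = A⁻¹·δb where δb = 1/144·4.1231·d; ‖Δx‖ = 0.9827
relative error = 0.0286
realised/bound (from unrounded values) ≈ 0.0118


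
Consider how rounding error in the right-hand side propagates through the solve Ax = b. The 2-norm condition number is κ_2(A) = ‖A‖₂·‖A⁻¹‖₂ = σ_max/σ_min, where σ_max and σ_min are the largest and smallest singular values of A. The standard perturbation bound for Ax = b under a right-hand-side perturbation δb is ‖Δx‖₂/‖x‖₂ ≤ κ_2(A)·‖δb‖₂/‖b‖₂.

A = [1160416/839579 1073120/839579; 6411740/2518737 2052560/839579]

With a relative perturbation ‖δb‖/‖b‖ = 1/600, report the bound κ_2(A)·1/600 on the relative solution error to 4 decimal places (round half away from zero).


AᵀA = [184185112336/21951681921 58464629440/7317227307; 58464629440/7317227307 18562592000/2439075769]; tr = 417655696/26101881, det = 409600/26101881
char-poly roots: 16 and 25600/26101881
κ = σ_max/σ_min = 4/(160/5109) = 127.7250
κ_2(A)·‖δb‖/‖b‖ = 0.2129

0.2129


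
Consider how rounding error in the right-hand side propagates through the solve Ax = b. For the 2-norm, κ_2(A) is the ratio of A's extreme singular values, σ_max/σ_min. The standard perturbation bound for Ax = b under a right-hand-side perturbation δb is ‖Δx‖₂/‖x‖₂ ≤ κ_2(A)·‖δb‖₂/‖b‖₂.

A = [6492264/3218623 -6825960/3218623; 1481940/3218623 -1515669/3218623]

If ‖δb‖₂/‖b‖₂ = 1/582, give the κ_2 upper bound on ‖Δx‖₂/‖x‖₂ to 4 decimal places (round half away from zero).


0.5814

AᵀA = [26380510416/6162721009 -27699027300/6162721009; -27699027300/6162721009 29084463081/6162721009]; tr = 65951217/7327849, det = 5184/7327849
eigenvalues of AᵀA: λ = (tr ± √(tr²−4·det))/2 = 9, 576/7327849
σ_max=√9=3, σ_min=√(576/7327849)=(24/2707) → κ = 338.3750
worst-case relative error ≤ 338.3750 × 1/582 = 0.5814


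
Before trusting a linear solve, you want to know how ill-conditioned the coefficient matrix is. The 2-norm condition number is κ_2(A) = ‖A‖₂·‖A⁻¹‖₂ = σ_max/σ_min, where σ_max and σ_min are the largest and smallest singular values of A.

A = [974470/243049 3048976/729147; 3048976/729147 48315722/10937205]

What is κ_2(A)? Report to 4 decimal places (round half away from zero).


form AᵀA = [21215910436/632170449 334143377792/9482556735; 334143377792/9482556735 5262861222724/142238351025] with trace 11933937064/169130025 and determinant 38416/751689
eigenvalues of AᵀA: λ = (tr ± √(tr²−4·det))/2 = 1764/25, 4900/6765201
κ_2(A) = √(λ_max/λ_min) = √((1764/25) / (4900/6765201)) = 312.1200

312.1200


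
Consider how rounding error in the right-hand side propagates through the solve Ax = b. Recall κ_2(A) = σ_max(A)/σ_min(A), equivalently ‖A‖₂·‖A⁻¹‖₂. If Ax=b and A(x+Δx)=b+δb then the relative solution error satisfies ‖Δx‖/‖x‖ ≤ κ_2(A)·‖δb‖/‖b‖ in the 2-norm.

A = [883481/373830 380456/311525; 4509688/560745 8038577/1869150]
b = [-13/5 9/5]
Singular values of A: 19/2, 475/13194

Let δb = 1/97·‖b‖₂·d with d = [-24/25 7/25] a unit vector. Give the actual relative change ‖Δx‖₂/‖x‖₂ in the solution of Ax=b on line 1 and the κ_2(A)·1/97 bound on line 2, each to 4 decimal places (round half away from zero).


0.0109
2.7204

largest singular value 19/2, smallest 475/13194
condition number: (19/2) ÷ (475/13194) = 263.8800
bound on ‖Δx‖/‖x‖: κ·ε = 263.8800·1/97 = 2.7204
solve Ax = b  →  x = [-39.1215 73.5765]
‖b‖ = 3.1623, ‖x‖ = 83.3306
Δx = A⁻¹·δb where δb = 1/97·3.1623·d; ‖Δx‖ = 0.9055
relative error = 0.0109
realised/bound (from unrounded values) ≈ 0.0040
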